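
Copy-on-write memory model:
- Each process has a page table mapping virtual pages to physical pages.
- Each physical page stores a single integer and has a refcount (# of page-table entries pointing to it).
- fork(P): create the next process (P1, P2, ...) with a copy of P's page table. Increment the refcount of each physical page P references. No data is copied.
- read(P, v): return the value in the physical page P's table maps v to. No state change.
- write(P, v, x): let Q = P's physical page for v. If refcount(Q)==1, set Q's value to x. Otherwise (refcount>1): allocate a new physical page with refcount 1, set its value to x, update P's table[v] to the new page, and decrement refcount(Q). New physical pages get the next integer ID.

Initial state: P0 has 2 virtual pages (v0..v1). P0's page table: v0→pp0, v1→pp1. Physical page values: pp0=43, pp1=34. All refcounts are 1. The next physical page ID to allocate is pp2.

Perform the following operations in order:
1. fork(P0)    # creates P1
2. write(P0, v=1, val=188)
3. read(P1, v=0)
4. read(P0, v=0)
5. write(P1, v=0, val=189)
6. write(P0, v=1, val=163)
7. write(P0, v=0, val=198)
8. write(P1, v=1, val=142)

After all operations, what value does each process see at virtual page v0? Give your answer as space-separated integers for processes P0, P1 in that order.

Answer: 198 189

Derivation:
Op 1: fork(P0) -> P1. 2 ppages; refcounts: pp0:2 pp1:2
Op 2: write(P0, v1, 188). refcount(pp1)=2>1 -> COPY to pp2. 3 ppages; refcounts: pp0:2 pp1:1 pp2:1
Op 3: read(P1, v0) -> 43. No state change.
Op 4: read(P0, v0) -> 43. No state change.
Op 5: write(P1, v0, 189). refcount(pp0)=2>1 -> COPY to pp3. 4 ppages; refcounts: pp0:1 pp1:1 pp2:1 pp3:1
Op 6: write(P0, v1, 163). refcount(pp2)=1 -> write in place. 4 ppages; refcounts: pp0:1 pp1:1 pp2:1 pp3:1
Op 7: write(P0, v0, 198). refcount(pp0)=1 -> write in place. 4 ppages; refcounts: pp0:1 pp1:1 pp2:1 pp3:1
Op 8: write(P1, v1, 142). refcount(pp1)=1 -> write in place. 4 ppages; refcounts: pp0:1 pp1:1 pp2:1 pp3:1
P0: v0 -> pp0 = 198
P1: v0 -> pp3 = 189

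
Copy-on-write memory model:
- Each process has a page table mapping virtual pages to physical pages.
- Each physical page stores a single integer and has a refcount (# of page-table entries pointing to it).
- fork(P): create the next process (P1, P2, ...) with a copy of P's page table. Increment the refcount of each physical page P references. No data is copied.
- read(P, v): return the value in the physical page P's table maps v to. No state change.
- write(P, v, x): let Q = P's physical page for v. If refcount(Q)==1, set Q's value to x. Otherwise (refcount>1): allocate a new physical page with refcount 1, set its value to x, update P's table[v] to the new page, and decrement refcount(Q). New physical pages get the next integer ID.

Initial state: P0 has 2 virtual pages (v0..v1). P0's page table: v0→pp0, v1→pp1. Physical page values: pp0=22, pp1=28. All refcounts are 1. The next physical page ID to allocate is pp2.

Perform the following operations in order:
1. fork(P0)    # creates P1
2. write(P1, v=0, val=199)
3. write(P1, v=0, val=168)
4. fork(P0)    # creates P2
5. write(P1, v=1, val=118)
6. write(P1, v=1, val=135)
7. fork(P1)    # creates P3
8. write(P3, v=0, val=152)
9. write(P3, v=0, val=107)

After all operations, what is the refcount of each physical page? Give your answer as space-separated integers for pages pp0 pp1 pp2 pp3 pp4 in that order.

Answer: 2 2 1 2 1

Derivation:
Op 1: fork(P0) -> P1. 2 ppages; refcounts: pp0:2 pp1:2
Op 2: write(P1, v0, 199). refcount(pp0)=2>1 -> COPY to pp2. 3 ppages; refcounts: pp0:1 pp1:2 pp2:1
Op 3: write(P1, v0, 168). refcount(pp2)=1 -> write in place. 3 ppages; refcounts: pp0:1 pp1:2 pp2:1
Op 4: fork(P0) -> P2. 3 ppages; refcounts: pp0:2 pp1:3 pp2:1
Op 5: write(P1, v1, 118). refcount(pp1)=3>1 -> COPY to pp3. 4 ppages; refcounts: pp0:2 pp1:2 pp2:1 pp3:1
Op 6: write(P1, v1, 135). refcount(pp3)=1 -> write in place. 4 ppages; refcounts: pp0:2 pp1:2 pp2:1 pp3:1
Op 7: fork(P1) -> P3. 4 ppages; refcounts: pp0:2 pp1:2 pp2:2 pp3:2
Op 8: write(P3, v0, 152). refcount(pp2)=2>1 -> COPY to pp4. 5 ppages; refcounts: pp0:2 pp1:2 pp2:1 pp3:2 pp4:1
Op 9: write(P3, v0, 107). refcount(pp4)=1 -> write in place. 5 ppages; refcounts: pp0:2 pp1:2 pp2:1 pp3:2 pp4:1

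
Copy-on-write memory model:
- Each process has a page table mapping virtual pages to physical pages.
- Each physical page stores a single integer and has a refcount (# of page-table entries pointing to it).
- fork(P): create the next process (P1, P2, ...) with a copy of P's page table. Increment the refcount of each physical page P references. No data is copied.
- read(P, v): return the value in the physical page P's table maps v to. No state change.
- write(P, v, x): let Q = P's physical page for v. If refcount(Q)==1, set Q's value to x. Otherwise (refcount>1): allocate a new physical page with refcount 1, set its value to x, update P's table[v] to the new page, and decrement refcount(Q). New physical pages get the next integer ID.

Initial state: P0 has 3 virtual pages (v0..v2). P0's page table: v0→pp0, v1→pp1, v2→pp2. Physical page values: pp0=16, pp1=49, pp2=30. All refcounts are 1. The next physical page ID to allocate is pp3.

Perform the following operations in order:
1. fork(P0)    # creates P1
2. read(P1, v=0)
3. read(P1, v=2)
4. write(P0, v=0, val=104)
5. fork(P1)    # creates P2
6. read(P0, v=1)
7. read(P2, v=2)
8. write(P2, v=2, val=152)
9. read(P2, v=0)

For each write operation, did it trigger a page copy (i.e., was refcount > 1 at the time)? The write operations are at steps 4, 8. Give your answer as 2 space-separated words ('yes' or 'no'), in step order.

Op 1: fork(P0) -> P1. 3 ppages; refcounts: pp0:2 pp1:2 pp2:2
Op 2: read(P1, v0) -> 16. No state change.
Op 3: read(P1, v2) -> 30. No state change.
Op 4: write(P0, v0, 104). refcount(pp0)=2>1 -> COPY to pp3. 4 ppages; refcounts: pp0:1 pp1:2 pp2:2 pp3:1
Op 5: fork(P1) -> P2. 4 ppages; refcounts: pp0:2 pp1:3 pp2:3 pp3:1
Op 6: read(P0, v1) -> 49. No state change.
Op 7: read(P2, v2) -> 30. No state change.
Op 8: write(P2, v2, 152). refcount(pp2)=3>1 -> COPY to pp4. 5 ppages; refcounts: pp0:2 pp1:3 pp2:2 pp3:1 pp4:1
Op 9: read(P2, v0) -> 16. No state change.

yes yes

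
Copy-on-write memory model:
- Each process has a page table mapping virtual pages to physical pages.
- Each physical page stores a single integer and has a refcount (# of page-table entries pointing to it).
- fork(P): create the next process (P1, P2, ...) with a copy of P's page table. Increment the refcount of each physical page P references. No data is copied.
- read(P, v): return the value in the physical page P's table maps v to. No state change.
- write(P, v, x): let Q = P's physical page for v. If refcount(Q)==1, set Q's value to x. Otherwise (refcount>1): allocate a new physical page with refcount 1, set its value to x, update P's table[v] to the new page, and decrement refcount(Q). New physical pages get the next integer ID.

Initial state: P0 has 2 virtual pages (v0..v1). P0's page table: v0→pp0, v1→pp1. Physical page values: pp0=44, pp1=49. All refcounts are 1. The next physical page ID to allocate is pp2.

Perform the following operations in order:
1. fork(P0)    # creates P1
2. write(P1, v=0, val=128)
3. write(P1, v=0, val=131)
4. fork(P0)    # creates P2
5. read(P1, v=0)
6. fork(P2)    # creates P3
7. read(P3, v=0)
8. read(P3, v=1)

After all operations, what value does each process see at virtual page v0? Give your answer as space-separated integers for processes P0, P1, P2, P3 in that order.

Op 1: fork(P0) -> P1. 2 ppages; refcounts: pp0:2 pp1:2
Op 2: write(P1, v0, 128). refcount(pp0)=2>1 -> COPY to pp2. 3 ppages; refcounts: pp0:1 pp1:2 pp2:1
Op 3: write(P1, v0, 131). refcount(pp2)=1 -> write in place. 3 ppages; refcounts: pp0:1 pp1:2 pp2:1
Op 4: fork(P0) -> P2. 3 ppages; refcounts: pp0:2 pp1:3 pp2:1
Op 5: read(P1, v0) -> 131. No state change.
Op 6: fork(P2) -> P3. 3 ppages; refcounts: pp0:3 pp1:4 pp2:1
Op 7: read(P3, v0) -> 44. No state change.
Op 8: read(P3, v1) -> 49. No state change.
P0: v0 -> pp0 = 44
P1: v0 -> pp2 = 131
P2: v0 -> pp0 = 44
P3: v0 -> pp0 = 44

Answer: 44 131 44 44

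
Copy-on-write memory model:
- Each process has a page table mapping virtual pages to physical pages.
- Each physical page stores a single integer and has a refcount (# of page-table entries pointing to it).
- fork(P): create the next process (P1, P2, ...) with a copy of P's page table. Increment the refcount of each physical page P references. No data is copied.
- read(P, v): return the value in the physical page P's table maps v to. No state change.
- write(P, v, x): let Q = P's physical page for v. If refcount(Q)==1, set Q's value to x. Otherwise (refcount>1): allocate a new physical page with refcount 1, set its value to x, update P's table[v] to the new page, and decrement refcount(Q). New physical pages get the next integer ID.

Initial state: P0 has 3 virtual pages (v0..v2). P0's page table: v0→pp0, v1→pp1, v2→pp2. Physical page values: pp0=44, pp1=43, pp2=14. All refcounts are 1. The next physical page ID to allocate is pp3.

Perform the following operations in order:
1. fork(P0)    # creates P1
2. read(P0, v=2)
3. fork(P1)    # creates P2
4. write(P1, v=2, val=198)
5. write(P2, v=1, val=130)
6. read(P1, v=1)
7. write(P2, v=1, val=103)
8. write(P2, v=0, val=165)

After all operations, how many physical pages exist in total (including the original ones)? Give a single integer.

Answer: 6

Derivation:
Op 1: fork(P0) -> P1. 3 ppages; refcounts: pp0:2 pp1:2 pp2:2
Op 2: read(P0, v2) -> 14. No state change.
Op 3: fork(P1) -> P2. 3 ppages; refcounts: pp0:3 pp1:3 pp2:3
Op 4: write(P1, v2, 198). refcount(pp2)=3>1 -> COPY to pp3. 4 ppages; refcounts: pp0:3 pp1:3 pp2:2 pp3:1
Op 5: write(P2, v1, 130). refcount(pp1)=3>1 -> COPY to pp4. 5 ppages; refcounts: pp0:3 pp1:2 pp2:2 pp3:1 pp4:1
Op 6: read(P1, v1) -> 43. No state change.
Op 7: write(P2, v1, 103). refcount(pp4)=1 -> write in place. 5 ppages; refcounts: pp0:3 pp1:2 pp2:2 pp3:1 pp4:1
Op 8: write(P2, v0, 165). refcount(pp0)=3>1 -> COPY to pp5. 6 ppages; refcounts: pp0:2 pp1:2 pp2:2 pp3:1 pp4:1 pp5:1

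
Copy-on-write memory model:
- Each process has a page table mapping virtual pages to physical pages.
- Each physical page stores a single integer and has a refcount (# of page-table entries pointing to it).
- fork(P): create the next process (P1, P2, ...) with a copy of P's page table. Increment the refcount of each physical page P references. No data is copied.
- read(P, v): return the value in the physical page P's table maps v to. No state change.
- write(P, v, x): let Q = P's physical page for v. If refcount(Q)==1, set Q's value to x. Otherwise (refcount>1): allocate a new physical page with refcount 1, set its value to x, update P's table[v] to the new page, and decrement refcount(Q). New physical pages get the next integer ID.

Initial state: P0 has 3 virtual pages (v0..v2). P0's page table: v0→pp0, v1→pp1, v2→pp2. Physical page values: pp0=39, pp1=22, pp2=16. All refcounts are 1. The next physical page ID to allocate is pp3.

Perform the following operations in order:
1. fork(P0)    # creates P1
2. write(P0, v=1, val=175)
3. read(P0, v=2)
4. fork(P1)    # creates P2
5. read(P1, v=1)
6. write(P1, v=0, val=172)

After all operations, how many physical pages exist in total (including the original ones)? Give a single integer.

Answer: 5

Derivation:
Op 1: fork(P0) -> P1. 3 ppages; refcounts: pp0:2 pp1:2 pp2:2
Op 2: write(P0, v1, 175). refcount(pp1)=2>1 -> COPY to pp3. 4 ppages; refcounts: pp0:2 pp1:1 pp2:2 pp3:1
Op 3: read(P0, v2) -> 16. No state change.
Op 4: fork(P1) -> P2. 4 ppages; refcounts: pp0:3 pp1:2 pp2:3 pp3:1
Op 5: read(P1, v1) -> 22. No state change.
Op 6: write(P1, v0, 172). refcount(pp0)=3>1 -> COPY to pp4. 5 ppages; refcounts: pp0:2 pp1:2 pp2:3 pp3:1 pp4:1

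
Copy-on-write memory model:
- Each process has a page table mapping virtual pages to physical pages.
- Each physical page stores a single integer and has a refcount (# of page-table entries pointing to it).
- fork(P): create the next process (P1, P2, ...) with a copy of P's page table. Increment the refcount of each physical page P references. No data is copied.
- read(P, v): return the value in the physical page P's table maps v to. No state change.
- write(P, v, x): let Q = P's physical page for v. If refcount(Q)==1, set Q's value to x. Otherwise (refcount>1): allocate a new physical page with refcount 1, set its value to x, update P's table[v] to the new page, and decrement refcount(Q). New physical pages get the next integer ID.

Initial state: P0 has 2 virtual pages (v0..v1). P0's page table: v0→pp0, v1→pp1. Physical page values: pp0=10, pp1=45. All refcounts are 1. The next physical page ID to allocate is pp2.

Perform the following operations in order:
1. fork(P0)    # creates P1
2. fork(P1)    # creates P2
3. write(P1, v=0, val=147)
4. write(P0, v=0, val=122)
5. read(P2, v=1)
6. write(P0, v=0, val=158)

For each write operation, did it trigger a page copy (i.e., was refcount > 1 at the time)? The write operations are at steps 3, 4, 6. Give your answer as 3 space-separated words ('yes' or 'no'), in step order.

Op 1: fork(P0) -> P1. 2 ppages; refcounts: pp0:2 pp1:2
Op 2: fork(P1) -> P2. 2 ppages; refcounts: pp0:3 pp1:3
Op 3: write(P1, v0, 147). refcount(pp0)=3>1 -> COPY to pp2. 3 ppages; refcounts: pp0:2 pp1:3 pp2:1
Op 4: write(P0, v0, 122). refcount(pp0)=2>1 -> COPY to pp3. 4 ppages; refcounts: pp0:1 pp1:3 pp2:1 pp3:1
Op 5: read(P2, v1) -> 45. No state change.
Op 6: write(P0, v0, 158). refcount(pp3)=1 -> write in place. 4 ppages; refcounts: pp0:1 pp1:3 pp2:1 pp3:1

yes yes no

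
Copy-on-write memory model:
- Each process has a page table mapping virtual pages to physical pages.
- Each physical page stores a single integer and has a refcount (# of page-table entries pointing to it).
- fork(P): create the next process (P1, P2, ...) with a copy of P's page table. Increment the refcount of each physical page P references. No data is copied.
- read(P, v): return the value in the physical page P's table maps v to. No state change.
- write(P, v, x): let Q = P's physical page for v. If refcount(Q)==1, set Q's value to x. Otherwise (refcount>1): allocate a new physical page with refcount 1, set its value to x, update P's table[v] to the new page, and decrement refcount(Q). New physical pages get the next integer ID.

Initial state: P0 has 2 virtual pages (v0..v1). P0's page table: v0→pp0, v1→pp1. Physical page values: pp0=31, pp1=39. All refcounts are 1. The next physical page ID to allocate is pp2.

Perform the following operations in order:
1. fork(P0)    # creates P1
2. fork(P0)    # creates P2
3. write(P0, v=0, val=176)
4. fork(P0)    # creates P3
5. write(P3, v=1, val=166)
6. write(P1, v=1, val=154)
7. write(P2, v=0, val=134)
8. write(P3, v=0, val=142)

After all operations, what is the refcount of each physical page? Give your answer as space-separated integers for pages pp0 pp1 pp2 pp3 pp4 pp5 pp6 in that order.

Answer: 1 2 1 1 1 1 1

Derivation:
Op 1: fork(P0) -> P1. 2 ppages; refcounts: pp0:2 pp1:2
Op 2: fork(P0) -> P2. 2 ppages; refcounts: pp0:3 pp1:3
Op 3: write(P0, v0, 176). refcount(pp0)=3>1 -> COPY to pp2. 3 ppages; refcounts: pp0:2 pp1:3 pp2:1
Op 4: fork(P0) -> P3. 3 ppages; refcounts: pp0:2 pp1:4 pp2:2
Op 5: write(P3, v1, 166). refcount(pp1)=4>1 -> COPY to pp3. 4 ppages; refcounts: pp0:2 pp1:3 pp2:2 pp3:1
Op 6: write(P1, v1, 154). refcount(pp1)=3>1 -> COPY to pp4. 5 ppages; refcounts: pp0:2 pp1:2 pp2:2 pp3:1 pp4:1
Op 7: write(P2, v0, 134). refcount(pp0)=2>1 -> COPY to pp5. 6 ppages; refcounts: pp0:1 pp1:2 pp2:2 pp3:1 pp4:1 pp5:1
Op 8: write(P3, v0, 142). refcount(pp2)=2>1 -> COPY to pp6. 7 ppages; refcounts: pp0:1 pp1:2 pp2:1 pp3:1 pp4:1 pp5:1 pp6:1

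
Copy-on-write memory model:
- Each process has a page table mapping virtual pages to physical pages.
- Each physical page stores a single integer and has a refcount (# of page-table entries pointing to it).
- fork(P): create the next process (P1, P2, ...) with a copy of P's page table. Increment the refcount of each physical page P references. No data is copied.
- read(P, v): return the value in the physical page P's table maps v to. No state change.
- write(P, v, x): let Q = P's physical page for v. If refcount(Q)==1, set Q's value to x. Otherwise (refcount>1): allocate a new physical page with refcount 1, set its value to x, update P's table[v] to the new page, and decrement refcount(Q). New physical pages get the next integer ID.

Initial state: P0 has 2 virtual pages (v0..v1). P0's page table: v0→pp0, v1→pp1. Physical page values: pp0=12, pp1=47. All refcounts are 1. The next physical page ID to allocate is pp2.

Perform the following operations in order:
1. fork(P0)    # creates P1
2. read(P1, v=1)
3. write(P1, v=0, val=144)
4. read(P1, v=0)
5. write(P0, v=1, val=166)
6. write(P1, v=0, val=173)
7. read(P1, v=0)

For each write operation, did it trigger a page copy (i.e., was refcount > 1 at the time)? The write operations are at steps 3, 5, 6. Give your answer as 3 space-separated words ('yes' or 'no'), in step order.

Op 1: fork(P0) -> P1. 2 ppages; refcounts: pp0:2 pp1:2
Op 2: read(P1, v1) -> 47. No state change.
Op 3: write(P1, v0, 144). refcount(pp0)=2>1 -> COPY to pp2. 3 ppages; refcounts: pp0:1 pp1:2 pp2:1
Op 4: read(P1, v0) -> 144. No state change.
Op 5: write(P0, v1, 166). refcount(pp1)=2>1 -> COPY to pp3. 4 ppages; refcounts: pp0:1 pp1:1 pp2:1 pp3:1
Op 6: write(P1, v0, 173). refcount(pp2)=1 -> write in place. 4 ppages; refcounts: pp0:1 pp1:1 pp2:1 pp3:1
Op 7: read(P1, v0) -> 173. No state change.

yes yes no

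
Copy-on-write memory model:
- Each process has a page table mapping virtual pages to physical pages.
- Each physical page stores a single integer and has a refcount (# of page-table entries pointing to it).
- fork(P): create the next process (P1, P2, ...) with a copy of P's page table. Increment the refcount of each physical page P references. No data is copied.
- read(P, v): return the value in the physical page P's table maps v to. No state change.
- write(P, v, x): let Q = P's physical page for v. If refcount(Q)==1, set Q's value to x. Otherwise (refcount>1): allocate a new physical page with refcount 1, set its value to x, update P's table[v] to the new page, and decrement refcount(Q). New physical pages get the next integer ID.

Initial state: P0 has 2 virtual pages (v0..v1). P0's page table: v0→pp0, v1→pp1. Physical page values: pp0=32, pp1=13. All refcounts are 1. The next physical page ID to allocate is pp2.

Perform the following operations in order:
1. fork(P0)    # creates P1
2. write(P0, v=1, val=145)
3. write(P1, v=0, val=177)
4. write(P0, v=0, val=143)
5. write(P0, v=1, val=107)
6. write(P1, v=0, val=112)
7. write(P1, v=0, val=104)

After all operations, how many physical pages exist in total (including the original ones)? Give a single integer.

Op 1: fork(P0) -> P1. 2 ppages; refcounts: pp0:2 pp1:2
Op 2: write(P0, v1, 145). refcount(pp1)=2>1 -> COPY to pp2. 3 ppages; refcounts: pp0:2 pp1:1 pp2:1
Op 3: write(P1, v0, 177). refcount(pp0)=2>1 -> COPY to pp3. 4 ppages; refcounts: pp0:1 pp1:1 pp2:1 pp3:1
Op 4: write(P0, v0, 143). refcount(pp0)=1 -> write in place. 4 ppages; refcounts: pp0:1 pp1:1 pp2:1 pp3:1
Op 5: write(P0, v1, 107). refcount(pp2)=1 -> write in place. 4 ppages; refcounts: pp0:1 pp1:1 pp2:1 pp3:1
Op 6: write(P1, v0, 112). refcount(pp3)=1 -> write in place. 4 ppages; refcounts: pp0:1 pp1:1 pp2:1 pp3:1
Op 7: write(P1, v0, 104). refcount(pp3)=1 -> write in place. 4 ppages; refcounts: pp0:1 pp1:1 pp2:1 pp3:1

Answer: 4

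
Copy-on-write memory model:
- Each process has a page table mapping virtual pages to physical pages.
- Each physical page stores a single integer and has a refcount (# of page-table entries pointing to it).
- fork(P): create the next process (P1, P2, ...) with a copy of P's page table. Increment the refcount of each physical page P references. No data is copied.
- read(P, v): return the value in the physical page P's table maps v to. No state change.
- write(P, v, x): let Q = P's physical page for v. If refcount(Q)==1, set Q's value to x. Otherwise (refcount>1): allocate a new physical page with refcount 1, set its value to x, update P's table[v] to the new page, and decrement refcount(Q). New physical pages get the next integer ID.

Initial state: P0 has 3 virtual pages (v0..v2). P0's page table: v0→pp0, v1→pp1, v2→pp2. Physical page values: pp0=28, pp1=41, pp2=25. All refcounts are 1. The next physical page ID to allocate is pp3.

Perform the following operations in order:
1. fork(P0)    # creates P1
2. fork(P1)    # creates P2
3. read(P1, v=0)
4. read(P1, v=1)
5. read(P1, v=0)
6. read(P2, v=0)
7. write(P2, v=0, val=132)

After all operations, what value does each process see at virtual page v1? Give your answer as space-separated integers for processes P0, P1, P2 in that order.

Op 1: fork(P0) -> P1. 3 ppages; refcounts: pp0:2 pp1:2 pp2:2
Op 2: fork(P1) -> P2. 3 ppages; refcounts: pp0:3 pp1:3 pp2:3
Op 3: read(P1, v0) -> 28. No state change.
Op 4: read(P1, v1) -> 41. No state change.
Op 5: read(P1, v0) -> 28. No state change.
Op 6: read(P2, v0) -> 28. No state change.
Op 7: write(P2, v0, 132). refcount(pp0)=3>1 -> COPY to pp3. 4 ppages; refcounts: pp0:2 pp1:3 pp2:3 pp3:1
P0: v1 -> pp1 = 41
P1: v1 -> pp1 = 41
P2: v1 -> pp1 = 41

Answer: 41 41 41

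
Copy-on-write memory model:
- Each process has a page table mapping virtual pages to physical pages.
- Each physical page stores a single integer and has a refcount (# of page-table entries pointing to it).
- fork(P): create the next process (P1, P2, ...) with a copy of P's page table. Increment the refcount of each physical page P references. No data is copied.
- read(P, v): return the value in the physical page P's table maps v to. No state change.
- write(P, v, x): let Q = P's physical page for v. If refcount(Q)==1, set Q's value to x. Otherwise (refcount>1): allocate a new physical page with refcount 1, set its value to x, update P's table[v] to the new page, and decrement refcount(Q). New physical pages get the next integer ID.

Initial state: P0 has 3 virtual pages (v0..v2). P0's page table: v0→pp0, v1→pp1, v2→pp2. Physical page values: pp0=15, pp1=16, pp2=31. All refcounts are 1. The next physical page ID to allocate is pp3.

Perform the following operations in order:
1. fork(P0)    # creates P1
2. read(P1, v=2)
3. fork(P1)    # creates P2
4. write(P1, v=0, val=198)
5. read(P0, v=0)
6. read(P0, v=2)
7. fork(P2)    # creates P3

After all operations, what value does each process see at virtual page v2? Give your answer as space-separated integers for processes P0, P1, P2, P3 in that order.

Answer: 31 31 31 31

Derivation:
Op 1: fork(P0) -> P1. 3 ppages; refcounts: pp0:2 pp1:2 pp2:2
Op 2: read(P1, v2) -> 31. No state change.
Op 3: fork(P1) -> P2. 3 ppages; refcounts: pp0:3 pp1:3 pp2:3
Op 4: write(P1, v0, 198). refcount(pp0)=3>1 -> COPY to pp3. 4 ppages; refcounts: pp0:2 pp1:3 pp2:3 pp3:1
Op 5: read(P0, v0) -> 15. No state change.
Op 6: read(P0, v2) -> 31. No state change.
Op 7: fork(P2) -> P3. 4 ppages; refcounts: pp0:3 pp1:4 pp2:4 pp3:1
P0: v2 -> pp2 = 31
P1: v2 -> pp2 = 31
P2: v2 -> pp2 = 31
P3: v2 -> pp2 = 31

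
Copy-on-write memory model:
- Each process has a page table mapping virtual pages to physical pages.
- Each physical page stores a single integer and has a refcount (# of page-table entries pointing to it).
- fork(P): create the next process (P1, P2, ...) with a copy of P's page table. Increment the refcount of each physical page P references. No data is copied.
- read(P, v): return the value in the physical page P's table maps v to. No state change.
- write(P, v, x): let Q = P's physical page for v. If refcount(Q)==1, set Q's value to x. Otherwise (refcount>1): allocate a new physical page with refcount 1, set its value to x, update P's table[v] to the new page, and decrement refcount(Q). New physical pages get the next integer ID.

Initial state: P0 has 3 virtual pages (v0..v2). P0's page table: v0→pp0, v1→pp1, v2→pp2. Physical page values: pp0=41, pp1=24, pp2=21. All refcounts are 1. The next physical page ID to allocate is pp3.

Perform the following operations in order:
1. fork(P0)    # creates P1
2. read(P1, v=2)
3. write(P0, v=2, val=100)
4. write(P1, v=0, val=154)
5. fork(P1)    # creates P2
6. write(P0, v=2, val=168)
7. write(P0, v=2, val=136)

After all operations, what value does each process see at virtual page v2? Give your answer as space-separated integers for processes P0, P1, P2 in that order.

Op 1: fork(P0) -> P1. 3 ppages; refcounts: pp0:2 pp1:2 pp2:2
Op 2: read(P1, v2) -> 21. No state change.
Op 3: write(P0, v2, 100). refcount(pp2)=2>1 -> COPY to pp3. 4 ppages; refcounts: pp0:2 pp1:2 pp2:1 pp3:1
Op 4: write(P1, v0, 154). refcount(pp0)=2>1 -> COPY to pp4. 5 ppages; refcounts: pp0:1 pp1:2 pp2:1 pp3:1 pp4:1
Op 5: fork(P1) -> P2. 5 ppages; refcounts: pp0:1 pp1:3 pp2:2 pp3:1 pp4:2
Op 6: write(P0, v2, 168). refcount(pp3)=1 -> write in place. 5 ppages; refcounts: pp0:1 pp1:3 pp2:2 pp3:1 pp4:2
Op 7: write(P0, v2, 136). refcount(pp3)=1 -> write in place. 5 ppages; refcounts: pp0:1 pp1:3 pp2:2 pp3:1 pp4:2
P0: v2 -> pp3 = 136
P1: v2 -> pp2 = 21
P2: v2 -> pp2 = 21

Answer: 136 21 21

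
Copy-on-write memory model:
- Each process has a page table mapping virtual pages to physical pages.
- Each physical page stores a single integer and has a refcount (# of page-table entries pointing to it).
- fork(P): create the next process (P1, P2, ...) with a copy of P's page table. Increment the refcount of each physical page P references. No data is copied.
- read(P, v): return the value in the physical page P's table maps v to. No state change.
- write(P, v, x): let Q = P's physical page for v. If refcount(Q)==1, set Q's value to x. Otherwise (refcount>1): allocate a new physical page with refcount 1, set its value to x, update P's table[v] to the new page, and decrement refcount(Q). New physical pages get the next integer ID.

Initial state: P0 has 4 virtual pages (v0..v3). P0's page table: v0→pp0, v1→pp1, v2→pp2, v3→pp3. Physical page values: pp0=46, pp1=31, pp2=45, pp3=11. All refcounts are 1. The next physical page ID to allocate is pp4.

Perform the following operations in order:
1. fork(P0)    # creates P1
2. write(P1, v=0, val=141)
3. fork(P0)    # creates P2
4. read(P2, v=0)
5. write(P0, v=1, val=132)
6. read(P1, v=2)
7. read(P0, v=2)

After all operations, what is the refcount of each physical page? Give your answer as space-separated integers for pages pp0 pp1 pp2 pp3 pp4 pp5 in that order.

Answer: 2 2 3 3 1 1

Derivation:
Op 1: fork(P0) -> P1. 4 ppages; refcounts: pp0:2 pp1:2 pp2:2 pp3:2
Op 2: write(P1, v0, 141). refcount(pp0)=2>1 -> COPY to pp4. 5 ppages; refcounts: pp0:1 pp1:2 pp2:2 pp3:2 pp4:1
Op 3: fork(P0) -> P2. 5 ppages; refcounts: pp0:2 pp1:3 pp2:3 pp3:3 pp4:1
Op 4: read(P2, v0) -> 46. No state change.
Op 5: write(P0, v1, 132). refcount(pp1)=3>1 -> COPY to pp5. 6 ppages; refcounts: pp0:2 pp1:2 pp2:3 pp3:3 pp4:1 pp5:1
Op 6: read(P1, v2) -> 45. No state change.
Op 7: read(P0, v2) -> 45. No state change.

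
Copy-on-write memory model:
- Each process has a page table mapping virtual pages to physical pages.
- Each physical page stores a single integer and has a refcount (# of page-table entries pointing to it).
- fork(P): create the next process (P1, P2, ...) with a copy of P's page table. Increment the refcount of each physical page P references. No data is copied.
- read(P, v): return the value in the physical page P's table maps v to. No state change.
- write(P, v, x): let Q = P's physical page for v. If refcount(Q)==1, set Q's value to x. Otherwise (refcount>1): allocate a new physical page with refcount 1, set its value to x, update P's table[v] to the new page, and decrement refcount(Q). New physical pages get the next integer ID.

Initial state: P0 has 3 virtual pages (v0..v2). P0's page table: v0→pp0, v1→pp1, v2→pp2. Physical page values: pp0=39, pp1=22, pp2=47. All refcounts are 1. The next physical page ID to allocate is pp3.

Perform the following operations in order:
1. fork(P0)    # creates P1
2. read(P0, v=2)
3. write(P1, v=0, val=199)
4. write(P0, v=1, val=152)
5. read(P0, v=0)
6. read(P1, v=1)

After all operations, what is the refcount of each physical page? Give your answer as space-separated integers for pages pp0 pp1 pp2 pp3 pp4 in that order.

Answer: 1 1 2 1 1

Derivation:
Op 1: fork(P0) -> P1. 3 ppages; refcounts: pp0:2 pp1:2 pp2:2
Op 2: read(P0, v2) -> 47. No state change.
Op 3: write(P1, v0, 199). refcount(pp0)=2>1 -> COPY to pp3. 4 ppages; refcounts: pp0:1 pp1:2 pp2:2 pp3:1
Op 4: write(P0, v1, 152). refcount(pp1)=2>1 -> COPY to pp4. 5 ppages; refcounts: pp0:1 pp1:1 pp2:2 pp3:1 pp4:1
Op 5: read(P0, v0) -> 39. No state change.
Op 6: read(P1, v1) -> 22. No state change.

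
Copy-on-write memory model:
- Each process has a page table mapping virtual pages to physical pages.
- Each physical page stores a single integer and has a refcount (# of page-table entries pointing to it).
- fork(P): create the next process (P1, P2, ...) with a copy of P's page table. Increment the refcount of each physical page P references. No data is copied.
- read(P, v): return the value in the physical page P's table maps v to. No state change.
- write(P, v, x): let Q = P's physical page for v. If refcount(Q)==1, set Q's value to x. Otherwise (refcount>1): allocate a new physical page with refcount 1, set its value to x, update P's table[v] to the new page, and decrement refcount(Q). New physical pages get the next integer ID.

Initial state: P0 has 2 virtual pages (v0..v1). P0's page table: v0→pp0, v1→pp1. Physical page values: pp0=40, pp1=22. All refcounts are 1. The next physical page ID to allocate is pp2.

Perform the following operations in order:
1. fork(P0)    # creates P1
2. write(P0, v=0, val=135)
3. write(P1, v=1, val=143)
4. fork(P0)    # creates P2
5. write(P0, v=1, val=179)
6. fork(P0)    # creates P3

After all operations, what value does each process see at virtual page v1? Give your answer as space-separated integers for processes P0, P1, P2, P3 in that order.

Op 1: fork(P0) -> P1. 2 ppages; refcounts: pp0:2 pp1:2
Op 2: write(P0, v0, 135). refcount(pp0)=2>1 -> COPY to pp2. 3 ppages; refcounts: pp0:1 pp1:2 pp2:1
Op 3: write(P1, v1, 143). refcount(pp1)=2>1 -> COPY to pp3. 4 ppages; refcounts: pp0:1 pp1:1 pp2:1 pp3:1
Op 4: fork(P0) -> P2. 4 ppages; refcounts: pp0:1 pp1:2 pp2:2 pp3:1
Op 5: write(P0, v1, 179). refcount(pp1)=2>1 -> COPY to pp4. 5 ppages; refcounts: pp0:1 pp1:1 pp2:2 pp3:1 pp4:1
Op 6: fork(P0) -> P3. 5 ppages; refcounts: pp0:1 pp1:1 pp2:3 pp3:1 pp4:2
P0: v1 -> pp4 = 179
P1: v1 -> pp3 = 143
P2: v1 -> pp1 = 22
P3: v1 -> pp4 = 179

Answer: 179 143 22 179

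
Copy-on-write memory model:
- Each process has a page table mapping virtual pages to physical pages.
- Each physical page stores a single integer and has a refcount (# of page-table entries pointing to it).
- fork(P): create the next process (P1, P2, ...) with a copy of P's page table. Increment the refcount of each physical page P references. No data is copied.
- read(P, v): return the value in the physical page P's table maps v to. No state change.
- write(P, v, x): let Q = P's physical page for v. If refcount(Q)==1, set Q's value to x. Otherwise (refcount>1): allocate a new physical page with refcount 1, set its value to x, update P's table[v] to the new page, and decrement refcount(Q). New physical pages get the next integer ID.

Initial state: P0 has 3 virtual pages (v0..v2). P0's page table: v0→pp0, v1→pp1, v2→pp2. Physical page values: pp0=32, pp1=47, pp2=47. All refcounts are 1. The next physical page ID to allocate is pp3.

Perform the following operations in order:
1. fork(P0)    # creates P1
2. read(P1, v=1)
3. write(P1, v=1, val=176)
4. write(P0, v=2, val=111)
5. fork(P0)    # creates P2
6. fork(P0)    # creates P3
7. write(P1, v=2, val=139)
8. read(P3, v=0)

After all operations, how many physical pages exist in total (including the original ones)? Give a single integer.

Answer: 5

Derivation:
Op 1: fork(P0) -> P1. 3 ppages; refcounts: pp0:2 pp1:2 pp2:2
Op 2: read(P1, v1) -> 47. No state change.
Op 3: write(P1, v1, 176). refcount(pp1)=2>1 -> COPY to pp3. 4 ppages; refcounts: pp0:2 pp1:1 pp2:2 pp3:1
Op 4: write(P0, v2, 111). refcount(pp2)=2>1 -> COPY to pp4. 5 ppages; refcounts: pp0:2 pp1:1 pp2:1 pp3:1 pp4:1
Op 5: fork(P0) -> P2. 5 ppages; refcounts: pp0:3 pp1:2 pp2:1 pp3:1 pp4:2
Op 6: fork(P0) -> P3. 5 ppages; refcounts: pp0:4 pp1:3 pp2:1 pp3:1 pp4:3
Op 7: write(P1, v2, 139). refcount(pp2)=1 -> write in place. 5 ppages; refcounts: pp0:4 pp1:3 pp2:1 pp3:1 pp4:3
Op 8: read(P3, v0) -> 32. No state change.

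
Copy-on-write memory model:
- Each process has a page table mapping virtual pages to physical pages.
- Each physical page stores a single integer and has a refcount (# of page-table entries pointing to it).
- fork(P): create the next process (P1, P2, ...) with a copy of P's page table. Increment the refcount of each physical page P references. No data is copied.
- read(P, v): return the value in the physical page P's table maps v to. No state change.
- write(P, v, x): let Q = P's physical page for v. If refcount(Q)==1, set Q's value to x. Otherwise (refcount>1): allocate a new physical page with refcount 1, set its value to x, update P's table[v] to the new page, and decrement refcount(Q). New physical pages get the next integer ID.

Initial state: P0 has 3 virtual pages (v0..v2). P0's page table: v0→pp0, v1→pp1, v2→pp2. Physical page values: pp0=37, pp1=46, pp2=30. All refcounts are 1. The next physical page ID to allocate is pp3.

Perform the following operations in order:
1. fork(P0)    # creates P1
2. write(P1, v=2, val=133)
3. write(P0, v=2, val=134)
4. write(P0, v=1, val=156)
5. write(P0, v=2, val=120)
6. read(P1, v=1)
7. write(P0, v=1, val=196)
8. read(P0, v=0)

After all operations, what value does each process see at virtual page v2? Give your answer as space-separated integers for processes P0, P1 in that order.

Op 1: fork(P0) -> P1. 3 ppages; refcounts: pp0:2 pp1:2 pp2:2
Op 2: write(P1, v2, 133). refcount(pp2)=2>1 -> COPY to pp3. 4 ppages; refcounts: pp0:2 pp1:2 pp2:1 pp3:1
Op 3: write(P0, v2, 134). refcount(pp2)=1 -> write in place. 4 ppages; refcounts: pp0:2 pp1:2 pp2:1 pp3:1
Op 4: write(P0, v1, 156). refcount(pp1)=2>1 -> COPY to pp4. 5 ppages; refcounts: pp0:2 pp1:1 pp2:1 pp3:1 pp4:1
Op 5: write(P0, v2, 120). refcount(pp2)=1 -> write in place. 5 ppages; refcounts: pp0:2 pp1:1 pp2:1 pp3:1 pp4:1
Op 6: read(P1, v1) -> 46. No state change.
Op 7: write(P0, v1, 196). refcount(pp4)=1 -> write in place. 5 ppages; refcounts: pp0:2 pp1:1 pp2:1 pp3:1 pp4:1
Op 8: read(P0, v0) -> 37. No state change.
P0: v2 -> pp2 = 120
P1: v2 -> pp3 = 133

Answer: 120 133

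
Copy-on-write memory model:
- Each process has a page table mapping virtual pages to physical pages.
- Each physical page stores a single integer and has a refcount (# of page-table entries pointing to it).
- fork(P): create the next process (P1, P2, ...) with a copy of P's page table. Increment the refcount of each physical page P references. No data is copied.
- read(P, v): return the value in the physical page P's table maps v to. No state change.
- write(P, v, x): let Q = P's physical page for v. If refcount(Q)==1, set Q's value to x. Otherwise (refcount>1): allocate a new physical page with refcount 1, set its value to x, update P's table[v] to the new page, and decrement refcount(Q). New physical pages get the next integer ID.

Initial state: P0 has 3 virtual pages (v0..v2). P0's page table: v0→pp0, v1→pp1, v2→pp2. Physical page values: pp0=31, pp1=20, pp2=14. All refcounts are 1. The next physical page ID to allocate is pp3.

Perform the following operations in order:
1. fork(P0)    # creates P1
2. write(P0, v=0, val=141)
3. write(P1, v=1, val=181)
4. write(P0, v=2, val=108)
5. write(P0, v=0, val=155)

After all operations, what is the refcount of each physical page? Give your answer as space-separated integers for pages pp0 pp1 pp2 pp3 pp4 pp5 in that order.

Answer: 1 1 1 1 1 1

Derivation:
Op 1: fork(P0) -> P1. 3 ppages; refcounts: pp0:2 pp1:2 pp2:2
Op 2: write(P0, v0, 141). refcount(pp0)=2>1 -> COPY to pp3. 4 ppages; refcounts: pp0:1 pp1:2 pp2:2 pp3:1
Op 3: write(P1, v1, 181). refcount(pp1)=2>1 -> COPY to pp4. 5 ppages; refcounts: pp0:1 pp1:1 pp2:2 pp3:1 pp4:1
Op 4: write(P0, v2, 108). refcount(pp2)=2>1 -> COPY to pp5. 6 ppages; refcounts: pp0:1 pp1:1 pp2:1 pp3:1 pp4:1 pp5:1
Op 5: write(P0, v0, 155). refcount(pp3)=1 -> write in place. 6 ppages; refcounts: pp0:1 pp1:1 pp2:1 pp3:1 pp4:1 pp5:1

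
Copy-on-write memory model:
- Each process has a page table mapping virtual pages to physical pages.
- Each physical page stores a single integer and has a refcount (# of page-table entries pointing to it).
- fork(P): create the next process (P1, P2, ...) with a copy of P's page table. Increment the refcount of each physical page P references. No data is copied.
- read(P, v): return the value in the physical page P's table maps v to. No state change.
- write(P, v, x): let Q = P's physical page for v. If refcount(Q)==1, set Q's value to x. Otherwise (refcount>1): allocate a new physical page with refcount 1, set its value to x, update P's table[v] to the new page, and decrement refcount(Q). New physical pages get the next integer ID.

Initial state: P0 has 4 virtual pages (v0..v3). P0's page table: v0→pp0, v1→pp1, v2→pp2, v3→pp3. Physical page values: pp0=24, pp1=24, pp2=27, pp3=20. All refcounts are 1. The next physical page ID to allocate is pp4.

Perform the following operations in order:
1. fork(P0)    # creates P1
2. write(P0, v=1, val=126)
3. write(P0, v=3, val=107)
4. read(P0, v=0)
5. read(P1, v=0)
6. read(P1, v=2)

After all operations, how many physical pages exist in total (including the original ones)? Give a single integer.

Op 1: fork(P0) -> P1. 4 ppages; refcounts: pp0:2 pp1:2 pp2:2 pp3:2
Op 2: write(P0, v1, 126). refcount(pp1)=2>1 -> COPY to pp4. 5 ppages; refcounts: pp0:2 pp1:1 pp2:2 pp3:2 pp4:1
Op 3: write(P0, v3, 107). refcount(pp3)=2>1 -> COPY to pp5. 6 ppages; refcounts: pp0:2 pp1:1 pp2:2 pp3:1 pp4:1 pp5:1
Op 4: read(P0, v0) -> 24. No state change.
Op 5: read(P1, v0) -> 24. No state change.
Op 6: read(P1, v2) -> 27. No state change.

Answer: 6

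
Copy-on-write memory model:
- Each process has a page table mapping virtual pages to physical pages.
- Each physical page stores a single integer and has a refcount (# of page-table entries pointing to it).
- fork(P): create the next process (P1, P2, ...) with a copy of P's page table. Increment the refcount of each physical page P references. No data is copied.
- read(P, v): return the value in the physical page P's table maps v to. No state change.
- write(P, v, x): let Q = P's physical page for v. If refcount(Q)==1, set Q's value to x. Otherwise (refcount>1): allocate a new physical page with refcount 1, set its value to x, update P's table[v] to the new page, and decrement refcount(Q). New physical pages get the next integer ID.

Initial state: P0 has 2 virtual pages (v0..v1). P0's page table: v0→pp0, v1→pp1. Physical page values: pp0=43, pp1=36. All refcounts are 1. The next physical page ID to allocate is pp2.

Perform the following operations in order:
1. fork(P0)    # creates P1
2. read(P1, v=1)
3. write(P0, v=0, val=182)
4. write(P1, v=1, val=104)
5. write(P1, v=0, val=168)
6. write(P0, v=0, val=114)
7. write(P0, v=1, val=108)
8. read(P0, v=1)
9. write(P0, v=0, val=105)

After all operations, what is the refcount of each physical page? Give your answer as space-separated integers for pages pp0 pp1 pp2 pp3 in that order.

Op 1: fork(P0) -> P1. 2 ppages; refcounts: pp0:2 pp1:2
Op 2: read(P1, v1) -> 36. No state change.
Op 3: write(P0, v0, 182). refcount(pp0)=2>1 -> COPY to pp2. 3 ppages; refcounts: pp0:1 pp1:2 pp2:1
Op 4: write(P1, v1, 104). refcount(pp1)=2>1 -> COPY to pp3. 4 ppages; refcounts: pp0:1 pp1:1 pp2:1 pp3:1
Op 5: write(P1, v0, 168). refcount(pp0)=1 -> write in place. 4 ppages; refcounts: pp0:1 pp1:1 pp2:1 pp3:1
Op 6: write(P0, v0, 114). refcount(pp2)=1 -> write in place. 4 ppages; refcounts: pp0:1 pp1:1 pp2:1 pp3:1
Op 7: write(P0, v1, 108). refcount(pp1)=1 -> write in place. 4 ppages; refcounts: pp0:1 pp1:1 pp2:1 pp3:1
Op 8: read(P0, v1) -> 108. No state change.
Op 9: write(P0, v0, 105). refcount(pp2)=1 -> write in place. 4 ppages; refcounts: pp0:1 pp1:1 pp2:1 pp3:1

Answer: 1 1 1 1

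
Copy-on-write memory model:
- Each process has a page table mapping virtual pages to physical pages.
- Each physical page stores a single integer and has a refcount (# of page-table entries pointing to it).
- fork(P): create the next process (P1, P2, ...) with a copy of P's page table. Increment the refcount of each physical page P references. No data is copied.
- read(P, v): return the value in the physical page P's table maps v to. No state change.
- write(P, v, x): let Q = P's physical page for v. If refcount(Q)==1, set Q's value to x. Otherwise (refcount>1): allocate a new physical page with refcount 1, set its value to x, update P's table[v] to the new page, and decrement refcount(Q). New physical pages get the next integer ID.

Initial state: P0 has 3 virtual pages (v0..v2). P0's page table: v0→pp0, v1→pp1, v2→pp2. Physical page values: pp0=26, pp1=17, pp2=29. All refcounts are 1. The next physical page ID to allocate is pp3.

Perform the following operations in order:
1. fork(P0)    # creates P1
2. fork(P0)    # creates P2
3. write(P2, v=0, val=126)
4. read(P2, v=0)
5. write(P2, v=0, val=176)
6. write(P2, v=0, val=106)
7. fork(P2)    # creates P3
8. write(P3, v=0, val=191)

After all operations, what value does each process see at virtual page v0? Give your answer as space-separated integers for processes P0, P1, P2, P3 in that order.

Op 1: fork(P0) -> P1. 3 ppages; refcounts: pp0:2 pp1:2 pp2:2
Op 2: fork(P0) -> P2. 3 ppages; refcounts: pp0:3 pp1:3 pp2:3
Op 3: write(P2, v0, 126). refcount(pp0)=3>1 -> COPY to pp3. 4 ppages; refcounts: pp0:2 pp1:3 pp2:3 pp3:1
Op 4: read(P2, v0) -> 126. No state change.
Op 5: write(P2, v0, 176). refcount(pp3)=1 -> write in place. 4 ppages; refcounts: pp0:2 pp1:3 pp2:3 pp3:1
Op 6: write(P2, v0, 106). refcount(pp3)=1 -> write in place. 4 ppages; refcounts: pp0:2 pp1:3 pp2:3 pp3:1
Op 7: fork(P2) -> P3. 4 ppages; refcounts: pp0:2 pp1:4 pp2:4 pp3:2
Op 8: write(P3, v0, 191). refcount(pp3)=2>1 -> COPY to pp4. 5 ppages; refcounts: pp0:2 pp1:4 pp2:4 pp3:1 pp4:1
P0: v0 -> pp0 = 26
P1: v0 -> pp0 = 26
P2: v0 -> pp3 = 106
P3: v0 -> pp4 = 191

Answer: 26 26 106 191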